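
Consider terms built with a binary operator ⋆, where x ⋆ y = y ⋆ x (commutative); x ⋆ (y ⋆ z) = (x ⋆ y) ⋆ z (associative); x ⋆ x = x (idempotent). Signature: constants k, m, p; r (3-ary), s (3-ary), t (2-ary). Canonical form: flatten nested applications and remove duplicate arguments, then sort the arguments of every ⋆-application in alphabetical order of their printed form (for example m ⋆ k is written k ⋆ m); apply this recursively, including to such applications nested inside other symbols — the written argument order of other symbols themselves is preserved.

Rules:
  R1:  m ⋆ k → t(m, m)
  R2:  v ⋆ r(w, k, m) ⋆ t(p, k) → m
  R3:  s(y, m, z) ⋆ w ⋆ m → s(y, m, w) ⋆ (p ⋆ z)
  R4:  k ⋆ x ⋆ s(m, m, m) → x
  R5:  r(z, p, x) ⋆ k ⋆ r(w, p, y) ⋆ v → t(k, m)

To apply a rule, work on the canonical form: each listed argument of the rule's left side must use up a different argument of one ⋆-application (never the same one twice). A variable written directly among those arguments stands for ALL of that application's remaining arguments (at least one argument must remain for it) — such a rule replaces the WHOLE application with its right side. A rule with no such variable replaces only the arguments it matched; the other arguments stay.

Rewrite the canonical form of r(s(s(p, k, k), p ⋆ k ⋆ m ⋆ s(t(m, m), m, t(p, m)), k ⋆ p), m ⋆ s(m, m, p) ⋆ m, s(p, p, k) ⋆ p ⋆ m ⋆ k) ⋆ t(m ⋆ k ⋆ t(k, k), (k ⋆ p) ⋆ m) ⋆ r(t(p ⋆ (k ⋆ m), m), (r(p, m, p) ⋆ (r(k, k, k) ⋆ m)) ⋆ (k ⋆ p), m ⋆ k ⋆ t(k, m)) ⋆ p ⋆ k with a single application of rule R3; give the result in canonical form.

Canonical form:  k ⋆ p ⋆ r(s(s(p, k, k), k ⋆ m ⋆ p ⋆ s(t(m, m), m, t(p, m)), k ⋆ p), m ⋆ s(m, m, p), k ⋆ m ⋆ p ⋆ s(p, p, k)) ⋆ r(t(k ⋆ m ⋆ p, m), k ⋆ m ⋆ p ⋆ r(k, k, k) ⋆ r(p, m, p), k ⋆ m ⋆ t(k, m)) ⋆ t(k ⋆ m ⋆ t(k, k), k ⋆ m ⋆ p)
Apply R3:  consuming m, s(t(m, m), m, t(p, m));  w := k ⋆ p, y := t(m, m), z := t(p, m)
The extension variable absorbs all remaining arguments, so the whole application is rewritten.
Giving:  k ⋆ p ⋆ r(s(s(p, k, k), p ⋆ s(t(m, m), m, k ⋆ p) ⋆ t(p, m), k ⋆ p), m ⋆ s(m, m, p), k ⋆ m ⋆ p ⋆ s(p, p, k)) ⋆ r(t(k ⋆ m ⋆ p, m), k ⋆ m ⋆ p ⋆ r(k, k, k) ⋆ r(p, m, p), k ⋆ m ⋆ t(k, m)) ⋆ t(k ⋆ m ⋆ t(k, k), k ⋆ m ⋆ p)

Answer: k ⋆ p ⋆ r(s(s(p, k, k), p ⋆ s(t(m, m), m, k ⋆ p) ⋆ t(p, m), k ⋆ p), m ⋆ s(m, m, p), k ⋆ m ⋆ p ⋆ s(p, p, k)) ⋆ r(t(k ⋆ m ⋆ p, m), k ⋆ m ⋆ p ⋆ r(k, k, k) ⋆ r(p, m, p), k ⋆ m ⋆ t(k, m)) ⋆ t(k ⋆ m ⋆ t(k, k), k ⋆ m ⋆ p)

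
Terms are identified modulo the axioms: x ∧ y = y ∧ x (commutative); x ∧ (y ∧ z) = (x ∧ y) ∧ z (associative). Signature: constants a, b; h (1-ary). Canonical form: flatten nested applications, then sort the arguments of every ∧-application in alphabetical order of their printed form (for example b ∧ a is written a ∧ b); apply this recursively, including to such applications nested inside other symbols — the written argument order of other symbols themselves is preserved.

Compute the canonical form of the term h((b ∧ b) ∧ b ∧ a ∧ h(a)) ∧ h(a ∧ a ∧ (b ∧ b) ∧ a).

Answer: h(a ∧ a ∧ a ∧ b ∧ b) ∧ h(a ∧ b ∧ b ∧ b ∧ h(a))

Derivation:
Inside:  h((b ∧ b) ∧ b ∧ a ∧ h(a))  →  h(a ∧ b ∧ b ∧ b ∧ h(a))
Canonicalize subterm:  h(a ∧ a ∧ (b ∧ b) ∧ a)  →  h(a ∧ a ∧ a ∧ b ∧ b)
Sort arguments:  h(a ∧ a ∧ a ∧ b ∧ b) ∧ h(a ∧ b ∧ b ∧ b ∧ h(a))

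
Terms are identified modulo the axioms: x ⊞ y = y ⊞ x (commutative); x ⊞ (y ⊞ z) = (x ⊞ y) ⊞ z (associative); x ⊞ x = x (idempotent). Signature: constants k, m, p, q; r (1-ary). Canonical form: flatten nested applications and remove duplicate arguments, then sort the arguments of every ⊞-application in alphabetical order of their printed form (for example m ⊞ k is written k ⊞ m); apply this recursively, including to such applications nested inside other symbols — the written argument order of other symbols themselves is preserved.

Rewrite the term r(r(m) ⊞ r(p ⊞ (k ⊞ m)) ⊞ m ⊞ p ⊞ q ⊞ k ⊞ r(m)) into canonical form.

Answer: r(k ⊞ m ⊞ p ⊞ q ⊞ r(k ⊞ m ⊞ p) ⊞ r(m))

Derivation:
Descend into:  r(m) ⊞ r(p ⊞ (k ⊞ m)) ⊞ m ⊞ p ⊞ q ⊞ k ⊞ r(m)
Inside:  r(p ⊞ (k ⊞ m))  →  r(k ⊞ m ⊞ p)
Drop duplicates:  drop duplicate r(m)
Sort arguments:  k ⊞ m ⊞ p ⊞ q ⊞ r(k ⊞ m ⊞ p) ⊞ r(m)
Put back:  r(k ⊞ m ⊞ p ⊞ q ⊞ r(k ⊞ m ⊞ p) ⊞ r(m))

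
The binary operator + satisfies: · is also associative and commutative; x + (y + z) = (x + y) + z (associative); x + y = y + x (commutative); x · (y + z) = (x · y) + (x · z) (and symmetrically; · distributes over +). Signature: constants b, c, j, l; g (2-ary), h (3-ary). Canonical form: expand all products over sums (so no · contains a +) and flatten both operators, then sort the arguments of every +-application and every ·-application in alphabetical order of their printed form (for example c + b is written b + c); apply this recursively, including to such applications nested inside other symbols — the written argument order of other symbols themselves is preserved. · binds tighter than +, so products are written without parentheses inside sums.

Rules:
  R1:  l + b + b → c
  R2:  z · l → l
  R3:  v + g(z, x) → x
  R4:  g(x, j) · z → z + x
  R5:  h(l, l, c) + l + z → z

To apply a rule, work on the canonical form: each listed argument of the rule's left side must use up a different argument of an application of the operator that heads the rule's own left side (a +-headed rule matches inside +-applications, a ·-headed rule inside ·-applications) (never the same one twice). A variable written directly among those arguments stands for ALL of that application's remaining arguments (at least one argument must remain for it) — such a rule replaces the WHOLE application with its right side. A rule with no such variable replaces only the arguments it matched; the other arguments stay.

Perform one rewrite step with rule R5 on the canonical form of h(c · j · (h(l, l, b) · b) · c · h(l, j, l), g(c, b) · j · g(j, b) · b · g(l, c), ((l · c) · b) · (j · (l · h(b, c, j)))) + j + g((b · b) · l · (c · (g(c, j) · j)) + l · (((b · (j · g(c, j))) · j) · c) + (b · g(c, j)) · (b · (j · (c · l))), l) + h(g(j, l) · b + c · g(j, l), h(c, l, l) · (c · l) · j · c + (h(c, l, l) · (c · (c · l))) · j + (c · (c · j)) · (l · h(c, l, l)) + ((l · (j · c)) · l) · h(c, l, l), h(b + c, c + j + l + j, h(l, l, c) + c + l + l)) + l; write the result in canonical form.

Canonical form:  g(b · b · c · g(c, j) · j · l + b · b · c · g(c, j) · j · l + b · c · g(c, j) · j · j · l, l) + h(b · c · c · h(l, j, l) · h(l, l, b) · j, b · g(c, b) · g(j, b) · g(l, c) · j, b · c · h(b, c, j) · j · l · l) + h(b · g(j, l) + c · g(j, l), c · c · h(c, l, l) · j · l + c · c · h(c, l, l) · j · l + c · c · h(c, l, l) · j · l + c · h(c, l, l) · j · l · l, h(b + c, c + j + j + l, c + h(l, l, c) + l + l)) + j + l
R5 matches:  uses h(l, l, c), l;  z := c + l
Every leftover argument binds to the variable; the entire application is replaced.
Giving:  g(b · b · c · g(c, j) · j · l + b · b · c · g(c, j) · j · l + b · c · g(c, j) · j · j · l, l) + h(b · c · c · h(l, j, l) · h(l, l, b) · j, b · g(c, b) · g(j, b) · g(l, c) · j, b · c · h(b, c, j) · j · l · l) + h(b · g(j, l) + c · g(j, l), c · c · h(c, l, l) · j · l + c · c · h(c, l, l) · j · l + c · c · h(c, l, l) · j · l + c · h(c, l, l) · j · l · l, h(b + c, c + j + j + l, c + l)) + j + l

Answer: g(b · b · c · g(c, j) · j · l + b · b · c · g(c, j) · j · l + b · c · g(c, j) · j · j · l, l) + h(b · c · c · h(l, j, l) · h(l, l, b) · j, b · g(c, b) · g(j, b) · g(l, c) · j, b · c · h(b, c, j) · j · l · l) + h(b · g(j, l) + c · g(j, l), c · c · h(c, l, l) · j · l + c · c · h(c, l, l) · j · l + c · c · h(c, l, l) · j · l + c · h(c, l, l) · j · l · l, h(b + c, c + j + j + l, c + l)) + j + l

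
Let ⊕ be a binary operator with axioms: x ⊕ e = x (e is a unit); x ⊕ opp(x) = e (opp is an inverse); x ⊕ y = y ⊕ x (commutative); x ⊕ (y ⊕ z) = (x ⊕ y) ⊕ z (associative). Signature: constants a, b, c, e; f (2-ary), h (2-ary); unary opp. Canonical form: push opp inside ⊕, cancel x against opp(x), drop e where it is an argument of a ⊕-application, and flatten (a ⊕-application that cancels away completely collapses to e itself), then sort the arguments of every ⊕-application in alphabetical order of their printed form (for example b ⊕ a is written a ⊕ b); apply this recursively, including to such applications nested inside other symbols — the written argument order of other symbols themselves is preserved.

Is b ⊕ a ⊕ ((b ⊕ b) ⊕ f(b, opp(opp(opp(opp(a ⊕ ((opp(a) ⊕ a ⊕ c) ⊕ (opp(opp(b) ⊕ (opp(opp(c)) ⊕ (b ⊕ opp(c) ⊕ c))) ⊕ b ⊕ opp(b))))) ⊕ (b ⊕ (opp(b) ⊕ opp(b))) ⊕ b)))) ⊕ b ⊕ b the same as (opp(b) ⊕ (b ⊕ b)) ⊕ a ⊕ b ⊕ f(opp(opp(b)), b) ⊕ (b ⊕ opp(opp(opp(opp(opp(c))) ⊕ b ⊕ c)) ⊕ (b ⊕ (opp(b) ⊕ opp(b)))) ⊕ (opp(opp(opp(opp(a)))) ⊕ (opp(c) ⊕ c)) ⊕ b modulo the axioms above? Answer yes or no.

Answer: no — a ⊕ b ⊕ b ⊕ b ⊕ b ⊕ b ⊕ f(b, a) vs a ⊕ a ⊕ b ⊕ b ⊕ b ⊕ b ⊕ f(b, b)

Derivation:
Left:  b ⊕ a ⊕ ((b ⊕ b) ⊕ f(b, opp(opp(opp(opp(a ⊕ ((opp(a) ⊕ a ⊕ c) ⊕ (opp(opp(b) ⊕ (opp(opp(c)) ⊕ (b ⊕ opp(c) ⊕ c))) ⊕ b ⊕ opp(b))))) ⊕ (b ⊕ (opp(b) ⊕ opp(b))) ⊕ b)))) ⊕ b ⊕ b
  Push opp inside:  distribute opp over ⊕ and collapse double opp
  Combine occurrences:  b ⊕ b ⊕ b ⊕ b ⊕ b ⊕ a ⊕ f(b, a)
  Sort:  a ⊕ b ⊕ b ⊕ b ⊕ b ⊕ b ⊕ f(b, a)
Right:  (opp(b) ⊕ (b ⊕ b)) ⊕ a ⊕ b ⊕ f(opp(opp(b)), b) ⊕ (b ⊕ opp(opp(opp(opp(opp(c))) ⊕ b ⊕ c)) ⊕ (b ⊕ (opp(b) ⊕ opp(b)))) ⊕ (opp(opp(opp(opp(a)))) ⊕ (opp(c) ⊕ c)) ⊕ b
  Push opp inside:  distribute opp over ⊕ and collapse double opp
  Cancel inverse pairs:  c cancels
  Collect terms:  b ⊕ b ⊕ b ⊕ b ⊕ a ⊕ a ⊕ f(b, b)
  Sort arguments:  a ⊕ a ⊕ b ⊕ b ⊕ b ⊕ b ⊕ f(b, b)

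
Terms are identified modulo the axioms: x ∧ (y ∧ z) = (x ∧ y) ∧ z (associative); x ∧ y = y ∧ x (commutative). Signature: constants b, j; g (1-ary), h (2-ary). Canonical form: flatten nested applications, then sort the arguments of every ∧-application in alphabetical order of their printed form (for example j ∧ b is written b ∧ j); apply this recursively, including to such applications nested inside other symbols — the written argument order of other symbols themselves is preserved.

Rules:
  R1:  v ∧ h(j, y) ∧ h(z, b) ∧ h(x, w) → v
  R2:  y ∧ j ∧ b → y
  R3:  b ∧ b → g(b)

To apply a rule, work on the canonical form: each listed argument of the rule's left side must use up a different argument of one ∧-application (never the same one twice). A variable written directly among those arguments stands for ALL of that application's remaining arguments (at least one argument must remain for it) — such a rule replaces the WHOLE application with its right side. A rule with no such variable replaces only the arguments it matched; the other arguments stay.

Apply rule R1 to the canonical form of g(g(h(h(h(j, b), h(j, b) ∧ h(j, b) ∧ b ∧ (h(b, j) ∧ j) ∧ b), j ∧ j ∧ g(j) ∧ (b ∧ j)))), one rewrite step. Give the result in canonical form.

Canonical form:  g(g(h(h(h(j, b), b ∧ b ∧ h(b, j) ∧ h(j, b) ∧ h(j, b) ∧ j), b ∧ g(j) ∧ j ∧ j ∧ j)))
Apply R1:  consuming h(b, j), h(j, b), h(j, b);  v := b ∧ b ∧ j, w := j, x := b, y := b, z := j
The variable takes the whole remainder — replace the entire application.
New term:  g(g(h(h(h(j, b), b ∧ b ∧ j), b ∧ g(j) ∧ j ∧ j ∧ j)))

Answer: g(g(h(h(h(j, b), b ∧ b ∧ j), b ∧ g(j) ∧ j ∧ j ∧ j)))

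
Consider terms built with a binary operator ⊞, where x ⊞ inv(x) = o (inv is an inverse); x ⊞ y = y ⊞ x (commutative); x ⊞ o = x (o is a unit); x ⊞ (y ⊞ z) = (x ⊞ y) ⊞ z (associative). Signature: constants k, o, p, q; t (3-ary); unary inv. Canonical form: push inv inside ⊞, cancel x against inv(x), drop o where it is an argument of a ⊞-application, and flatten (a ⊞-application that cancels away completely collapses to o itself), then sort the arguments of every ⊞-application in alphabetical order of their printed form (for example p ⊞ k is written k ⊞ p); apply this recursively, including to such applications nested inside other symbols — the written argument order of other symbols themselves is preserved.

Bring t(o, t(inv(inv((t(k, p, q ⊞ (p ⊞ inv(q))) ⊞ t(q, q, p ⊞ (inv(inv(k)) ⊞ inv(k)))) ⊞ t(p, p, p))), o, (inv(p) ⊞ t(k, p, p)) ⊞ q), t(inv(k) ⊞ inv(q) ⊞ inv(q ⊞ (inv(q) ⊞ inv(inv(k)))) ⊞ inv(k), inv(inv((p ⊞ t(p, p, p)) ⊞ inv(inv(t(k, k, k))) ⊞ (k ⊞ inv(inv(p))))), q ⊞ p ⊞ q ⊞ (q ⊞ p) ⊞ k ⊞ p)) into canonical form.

Answer: t(o, t(t(k, p, p) ⊞ t(p, p, p) ⊞ t(q, q, p), o, inv(p) ⊞ q ⊞ t(k, p, p)), t(inv(k) ⊞ inv(k) ⊞ inv(k) ⊞ inv(q), k ⊞ p ⊞ p ⊞ t(k, k, k) ⊞ t(p, p, p), k ⊞ p ⊞ p ⊞ p ⊞ q ⊞ q ⊞ q))

Derivation:
Focus inside:  (t(k, p, q ⊞ (p ⊞ inv(q))) ⊞ t(q, q, p ⊞ (inv(inv(k)) ⊞ inv(k)))) ⊞ t(p, p, p)
Push inv inside:  distribute inv over ⊞ and collapse double inv
Collect:  t(k, p, p) ⊞ t(q, q, p) ⊞ t(p, p, p)
Sort:  t(k, p, p) ⊞ t(p, p, p) ⊞ t(q, q, p)
Rebuild:  t(o, t(t(k, p, p) ⊞ t(p, p, p) ⊞ t(q, q, p), o, inv(p) ⊞ q ⊞ t(k, p, p)), t(inv(k) ⊞ inv(k) ⊞ inv(k) ⊞ inv(q), k ⊞ p ⊞ p ⊞ t(k, k, k) ⊞ t(p, p, p), k ⊞ p ⊞ p ⊞ p ⊞ q ⊞ q ⊞ q))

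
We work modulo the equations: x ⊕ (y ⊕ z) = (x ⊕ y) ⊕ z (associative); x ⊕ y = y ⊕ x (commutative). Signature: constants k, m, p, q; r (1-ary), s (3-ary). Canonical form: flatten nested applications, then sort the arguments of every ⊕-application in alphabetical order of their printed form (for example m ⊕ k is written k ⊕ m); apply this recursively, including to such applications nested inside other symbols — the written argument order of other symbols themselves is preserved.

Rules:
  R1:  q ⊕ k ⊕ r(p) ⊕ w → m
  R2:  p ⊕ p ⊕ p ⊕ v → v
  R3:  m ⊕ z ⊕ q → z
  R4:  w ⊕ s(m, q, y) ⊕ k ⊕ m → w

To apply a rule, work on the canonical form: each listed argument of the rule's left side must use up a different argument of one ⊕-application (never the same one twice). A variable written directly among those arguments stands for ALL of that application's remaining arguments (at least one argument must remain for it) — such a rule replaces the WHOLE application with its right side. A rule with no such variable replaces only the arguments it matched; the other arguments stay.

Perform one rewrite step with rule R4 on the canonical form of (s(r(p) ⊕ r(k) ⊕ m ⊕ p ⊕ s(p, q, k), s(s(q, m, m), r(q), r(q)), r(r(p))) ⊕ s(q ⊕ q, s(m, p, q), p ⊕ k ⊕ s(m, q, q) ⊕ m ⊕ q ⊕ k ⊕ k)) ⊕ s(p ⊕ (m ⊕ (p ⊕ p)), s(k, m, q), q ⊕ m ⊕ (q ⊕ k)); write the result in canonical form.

Answer: s(m ⊕ p ⊕ p ⊕ p, s(k, m, q), k ⊕ m ⊕ q ⊕ q) ⊕ s(m ⊕ p ⊕ r(k) ⊕ r(p) ⊕ s(p, q, k), s(s(q, m, m), r(q), r(q)), r(r(p))) ⊕ s(q ⊕ q, s(m, p, q), k ⊕ k ⊕ p ⊕ q)

Derivation:
Canonical form:  s(m ⊕ p ⊕ p ⊕ p, s(k, m, q), k ⊕ m ⊕ q ⊕ q) ⊕ s(m ⊕ p ⊕ r(k) ⊕ r(p) ⊕ s(p, q, k), s(s(q, m, m), r(q), r(q)), r(r(p))) ⊕ s(q ⊕ q, s(m, p, q), k ⊕ k ⊕ k ⊕ m ⊕ p ⊕ q ⊕ s(m, q, q))
Match R4:  consume k, m, s(m, q, q);  w := k ⊕ k ⊕ p ⊕ q, y := q
The variable takes the whole remainder — replace the entire application.
Giving:  s(m ⊕ p ⊕ p ⊕ p, s(k, m, q), k ⊕ m ⊕ q ⊕ q) ⊕ s(m ⊕ p ⊕ r(k) ⊕ r(p) ⊕ s(p, q, k), s(s(q, m, m), r(q), r(q)), r(r(p))) ⊕ s(q ⊕ q, s(m, p, q), k ⊕ k ⊕ p ⊕ q)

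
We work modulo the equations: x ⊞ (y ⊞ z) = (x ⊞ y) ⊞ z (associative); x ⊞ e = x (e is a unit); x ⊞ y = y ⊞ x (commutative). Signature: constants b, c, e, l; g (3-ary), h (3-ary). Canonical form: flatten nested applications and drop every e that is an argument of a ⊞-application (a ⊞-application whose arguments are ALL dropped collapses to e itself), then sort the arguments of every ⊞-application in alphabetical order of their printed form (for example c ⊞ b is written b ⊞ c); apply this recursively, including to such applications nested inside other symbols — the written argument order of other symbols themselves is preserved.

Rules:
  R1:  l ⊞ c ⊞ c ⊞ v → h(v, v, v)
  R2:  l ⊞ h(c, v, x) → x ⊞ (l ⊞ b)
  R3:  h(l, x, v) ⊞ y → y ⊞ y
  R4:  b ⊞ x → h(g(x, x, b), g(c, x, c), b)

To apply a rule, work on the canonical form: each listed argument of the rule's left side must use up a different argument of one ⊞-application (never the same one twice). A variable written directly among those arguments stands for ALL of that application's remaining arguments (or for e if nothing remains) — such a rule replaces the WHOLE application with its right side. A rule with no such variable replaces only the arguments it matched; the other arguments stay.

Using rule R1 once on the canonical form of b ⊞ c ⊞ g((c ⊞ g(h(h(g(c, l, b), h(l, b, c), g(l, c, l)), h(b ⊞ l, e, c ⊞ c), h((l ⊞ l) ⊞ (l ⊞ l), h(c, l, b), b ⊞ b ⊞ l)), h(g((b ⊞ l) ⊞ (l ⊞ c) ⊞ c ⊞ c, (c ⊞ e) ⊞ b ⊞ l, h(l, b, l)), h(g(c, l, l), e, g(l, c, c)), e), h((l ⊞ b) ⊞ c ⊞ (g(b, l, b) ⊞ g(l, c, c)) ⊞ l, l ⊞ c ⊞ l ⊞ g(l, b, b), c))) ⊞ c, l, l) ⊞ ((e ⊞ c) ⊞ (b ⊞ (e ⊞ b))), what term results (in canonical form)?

Answer: b ⊞ b ⊞ b ⊞ c ⊞ c ⊞ g(c ⊞ c ⊞ g(h(h(g(c, l, b), h(l, b, c), g(l, c, l)), h(b ⊞ l, e, c ⊞ c), h(l ⊞ l ⊞ l ⊞ l, h(c, l, b), b ⊞ b ⊞ l)), h(g(h(b ⊞ c ⊞ l, b ⊞ c ⊞ l, b ⊞ c ⊞ l), b ⊞ c ⊞ l, h(l, b, l)), h(g(c, l, l), e, g(l, c, c)), e), h(b ⊞ c ⊞ g(b, l, b) ⊞ g(l, c, c) ⊞ l ⊞ l, c ⊞ g(l, b, b) ⊞ l ⊞ l, c)), l, l)

Derivation:
Canonical form:  b ⊞ b ⊞ b ⊞ c ⊞ c ⊞ g(c ⊞ c ⊞ g(h(h(g(c, l, b), h(l, b, c), g(l, c, l)), h(b ⊞ l, e, c ⊞ c), h(l ⊞ l ⊞ l ⊞ l, h(c, l, b), b ⊞ b ⊞ l)), h(g(b ⊞ c ⊞ c ⊞ c ⊞ l ⊞ l, b ⊞ c ⊞ l, h(l, b, l)), h(g(c, l, l), e, g(l, c, c)), e), h(b ⊞ c ⊞ g(b, l, b) ⊞ g(l, c, c) ⊞ l ⊞ l, c ⊞ g(l, b, b) ⊞ l ⊞ l, c)), l, l)
Match R1:  consume c, c, l;  v := b ⊞ c ⊞ l
The extension variable absorbs all remaining arguments, so the whole application is rewritten.
Giving:  b ⊞ b ⊞ b ⊞ c ⊞ c ⊞ g(c ⊞ c ⊞ g(h(h(g(c, l, b), h(l, b, c), g(l, c, l)), h(b ⊞ l, e, c ⊞ c), h(l ⊞ l ⊞ l ⊞ l, h(c, l, b), b ⊞ b ⊞ l)), h(g(h(b ⊞ c ⊞ l, b ⊞ c ⊞ l, b ⊞ c ⊞ l), b ⊞ c ⊞ l, h(l, b, l)), h(g(c, l, l), e, g(l, c, c)), e), h(b ⊞ c ⊞ g(b, l, b) ⊞ g(l, c, c) ⊞ l ⊞ l, c ⊞ g(l, b, b) ⊞ l ⊞ l, c)), l, l)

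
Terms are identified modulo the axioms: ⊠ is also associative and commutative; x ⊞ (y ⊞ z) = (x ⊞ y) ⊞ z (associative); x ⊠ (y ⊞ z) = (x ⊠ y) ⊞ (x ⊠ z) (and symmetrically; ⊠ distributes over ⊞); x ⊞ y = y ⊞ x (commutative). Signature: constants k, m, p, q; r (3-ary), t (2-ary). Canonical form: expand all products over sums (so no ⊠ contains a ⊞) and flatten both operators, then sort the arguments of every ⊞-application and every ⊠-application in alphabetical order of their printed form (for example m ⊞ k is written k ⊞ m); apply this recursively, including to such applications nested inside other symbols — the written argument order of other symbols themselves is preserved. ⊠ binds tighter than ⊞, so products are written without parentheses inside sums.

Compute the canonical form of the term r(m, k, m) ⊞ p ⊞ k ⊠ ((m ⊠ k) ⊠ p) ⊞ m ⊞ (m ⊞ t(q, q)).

Answer: k ⊠ k ⊠ m ⊠ p ⊞ m ⊞ m ⊞ p ⊞ r(m, k, m) ⊞ t(q, q)

Derivation:
Un-nest:  r(m, k, m) ⊞ p ⊞ k ⊠ k ⊠ m ⊠ p ⊞ m ⊞ m ⊞ t(q, q)
Sort arguments:  k ⊠ k ⊠ m ⊠ p ⊞ m ⊞ m ⊞ p ⊞ r(m, k, m) ⊞ t(q, q)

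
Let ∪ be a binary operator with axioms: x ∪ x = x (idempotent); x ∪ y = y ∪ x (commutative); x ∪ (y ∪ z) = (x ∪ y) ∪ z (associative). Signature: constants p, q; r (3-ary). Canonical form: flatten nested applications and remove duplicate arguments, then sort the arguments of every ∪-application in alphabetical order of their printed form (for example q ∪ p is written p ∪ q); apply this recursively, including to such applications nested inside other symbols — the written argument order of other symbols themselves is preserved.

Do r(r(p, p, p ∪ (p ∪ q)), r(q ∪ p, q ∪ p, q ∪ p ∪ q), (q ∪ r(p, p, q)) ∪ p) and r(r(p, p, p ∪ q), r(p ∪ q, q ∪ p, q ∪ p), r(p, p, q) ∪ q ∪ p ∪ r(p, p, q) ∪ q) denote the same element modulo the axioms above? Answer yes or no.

Answer: yes — both canonical forms are r(r(p, p, p ∪ q), r(p ∪ q, p ∪ q, p ∪ q), p ∪ q ∪ r(p, p, q))

Derivation:
Left:  r(r(p, p, p ∪ (p ∪ q)), r(q ∪ p, q ∪ p, q ∪ p ∪ q), (q ∪ r(p, p, q)) ∪ p)
  Descend into:  (q ∪ r(p, p, q)) ∪ p
  Merge nested applications:  q ∪ r(p, p, q) ∪ p
  Sort:  p ∪ q ∪ r(p, p, q)
  Put back:  r(r(p, p, p ∪ q), r(p ∪ q, p ∪ q, p ∪ q), p ∪ q ∪ r(p, p, q))
Right:  r(r(p, p, p ∪ q), r(p ∪ q, q ∪ p, q ∪ p), r(p, p, q) ∪ q ∪ p ∪ r(p, p, q) ∪ q)
  Descend into:  r(p, p, q) ∪ q ∪ p ∪ r(p, p, q) ∪ q
  Deduplicate:  drop duplicate r(p, p, q), q
  Sort:  p ∪ q ∪ r(p, p, q)
  Rebuild:  r(r(p, p, p ∪ q), r(p ∪ q, p ∪ q, p ∪ q), p ∪ q ∪ r(p, p, q))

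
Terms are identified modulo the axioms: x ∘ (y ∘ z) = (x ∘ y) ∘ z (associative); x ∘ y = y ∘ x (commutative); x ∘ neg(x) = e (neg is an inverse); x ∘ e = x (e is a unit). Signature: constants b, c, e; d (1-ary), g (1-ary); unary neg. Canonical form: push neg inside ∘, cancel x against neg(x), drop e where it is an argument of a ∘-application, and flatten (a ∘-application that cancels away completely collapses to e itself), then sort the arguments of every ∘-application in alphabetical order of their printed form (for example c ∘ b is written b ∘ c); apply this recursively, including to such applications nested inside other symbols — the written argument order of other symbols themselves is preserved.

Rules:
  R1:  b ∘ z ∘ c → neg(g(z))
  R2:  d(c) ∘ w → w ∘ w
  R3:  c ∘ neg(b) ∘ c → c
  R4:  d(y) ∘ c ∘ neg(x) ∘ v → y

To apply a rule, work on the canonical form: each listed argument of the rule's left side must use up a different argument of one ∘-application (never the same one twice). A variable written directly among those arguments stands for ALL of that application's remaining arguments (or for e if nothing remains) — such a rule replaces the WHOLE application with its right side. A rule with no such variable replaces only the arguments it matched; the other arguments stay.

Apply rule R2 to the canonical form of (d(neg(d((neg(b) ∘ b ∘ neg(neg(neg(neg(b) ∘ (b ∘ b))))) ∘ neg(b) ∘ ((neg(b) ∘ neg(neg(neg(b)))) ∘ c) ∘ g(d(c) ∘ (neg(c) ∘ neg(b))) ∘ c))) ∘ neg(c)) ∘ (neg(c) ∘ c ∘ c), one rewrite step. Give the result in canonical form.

Answer: d(neg(d(c ∘ c ∘ g(neg(b) ∘ neg(b) ∘ neg(c) ∘ neg(c)) ∘ neg(b) ∘ neg(b) ∘ neg(b) ∘ neg(b))))

Derivation:
Canonical form:  d(neg(d(c ∘ c ∘ g(d(c) ∘ neg(b) ∘ neg(c)) ∘ neg(b) ∘ neg(b) ∘ neg(b) ∘ neg(b))))
Match R2:  consume d(c);  w := neg(b) ∘ neg(c)
Every leftover argument binds to the variable; the entire application is replaced.
Giving:  d(neg(d(c ∘ c ∘ g(neg(b) ∘ neg(b) ∘ neg(c) ∘ neg(c)) ∘ neg(b) ∘ neg(b) ∘ neg(b) ∘ neg(b))))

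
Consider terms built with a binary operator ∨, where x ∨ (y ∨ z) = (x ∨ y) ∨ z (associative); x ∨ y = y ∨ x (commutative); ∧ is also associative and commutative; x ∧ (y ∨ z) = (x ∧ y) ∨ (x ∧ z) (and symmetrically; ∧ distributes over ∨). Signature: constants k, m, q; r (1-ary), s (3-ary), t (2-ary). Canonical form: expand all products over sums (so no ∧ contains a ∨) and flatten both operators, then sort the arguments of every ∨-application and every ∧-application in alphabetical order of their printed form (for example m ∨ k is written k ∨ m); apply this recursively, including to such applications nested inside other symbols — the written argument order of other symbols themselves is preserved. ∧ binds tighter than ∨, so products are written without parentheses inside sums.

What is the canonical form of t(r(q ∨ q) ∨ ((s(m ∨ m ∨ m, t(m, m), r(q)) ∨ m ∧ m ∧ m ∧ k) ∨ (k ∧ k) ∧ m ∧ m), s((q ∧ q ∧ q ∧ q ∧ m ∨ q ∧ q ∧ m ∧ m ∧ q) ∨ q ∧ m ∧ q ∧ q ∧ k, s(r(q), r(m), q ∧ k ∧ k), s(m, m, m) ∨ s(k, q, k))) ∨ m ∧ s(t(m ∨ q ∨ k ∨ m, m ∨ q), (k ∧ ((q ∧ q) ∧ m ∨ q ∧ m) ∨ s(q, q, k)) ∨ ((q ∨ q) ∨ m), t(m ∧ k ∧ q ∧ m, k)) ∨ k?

Expand products over sums:  t(k ∧ k ∧ m ∧ m ∨ k ∧ m ∧ m ∧ m ∨ r(q ∨ q) ∨ s(m ∨ m ∨ m, t(m, m), r(q)), s(k ∧ m ∧ q ∧ q ∧ q ∨ m ∧ m ∧ q ∧ q ∧ q ∨ m ∧ q ∧ q ∧ q ∧ q, s(r(q), r(m), k ∧ k ∧ q), s(k, q, k) ∨ s(m, m, m))) ∨ m ∧ s(t(k ∨ m ∨ m ∨ q, m ∨ q), k ∧ m ∧ q ∨ k ∧ m ∧ q ∧ q ∨ m ∨ q ∨ q ∨ s(q, q, k), t(k ∧ m ∧ m ∧ q, k)) ∨ k
Sort:  k ∨ m ∧ s(t(k ∨ m ∨ m ∨ q, m ∨ q), k ∧ m ∧ q ∨ k ∧ m ∧ q ∧ q ∨ m ∨ q ∨ q ∨ s(q, q, k), t(k ∧ m ∧ m ∧ q, k)) ∨ t(k ∧ k ∧ m ∧ m ∨ k ∧ m ∧ m ∧ m ∨ r(q ∨ q) ∨ s(m ∨ m ∨ m, t(m, m), r(q)), s(k ∧ m ∧ q ∧ q ∧ q ∨ m ∧ m ∧ q ∧ q ∧ q ∨ m ∧ q ∧ q ∧ q ∧ q, s(r(q), r(m), k ∧ k ∧ q), s(k, q, k) ∨ s(m, m, m)))

Answer: k ∨ m ∧ s(t(k ∨ m ∨ m ∨ q, m ∨ q), k ∧ m ∧ q ∨ k ∧ m ∧ q ∧ q ∨ m ∨ q ∨ q ∨ s(q, q, k), t(k ∧ m ∧ m ∧ q, k)) ∨ t(k ∧ k ∧ m ∧ m ∨ k ∧ m ∧ m ∧ m ∨ r(q ∨ q) ∨ s(m ∨ m ∨ m, t(m, m), r(q)), s(k ∧ m ∧ q ∧ q ∧ q ∨ m ∧ m ∧ q ∧ q ∧ q ∨ m ∧ q ∧ q ∧ q ∧ q, s(r(q), r(m), k ∧ k ∧ q), s(k, q, k) ∨ s(m, m, m)))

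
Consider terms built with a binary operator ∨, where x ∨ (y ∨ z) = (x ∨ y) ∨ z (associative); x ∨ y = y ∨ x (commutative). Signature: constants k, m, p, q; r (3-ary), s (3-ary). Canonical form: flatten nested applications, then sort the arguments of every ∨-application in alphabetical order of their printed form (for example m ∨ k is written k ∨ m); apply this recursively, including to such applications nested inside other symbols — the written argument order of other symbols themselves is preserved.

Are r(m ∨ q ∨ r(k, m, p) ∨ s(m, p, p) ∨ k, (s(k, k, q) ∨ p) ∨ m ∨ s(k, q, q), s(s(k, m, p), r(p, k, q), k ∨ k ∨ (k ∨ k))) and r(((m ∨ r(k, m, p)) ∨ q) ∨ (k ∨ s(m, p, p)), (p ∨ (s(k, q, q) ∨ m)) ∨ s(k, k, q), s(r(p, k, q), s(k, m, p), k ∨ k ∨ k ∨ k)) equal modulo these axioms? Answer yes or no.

Left:  r(m ∨ q ∨ r(k, m, p) ∨ s(m, p, p) ∨ k, (s(k, k, q) ∨ p) ∨ m ∨ s(k, q, q), s(s(k, m, p), r(p, k, q), k ∨ k ∨ (k ∨ k)))
  Descend into:  (s(k, k, q) ∨ p) ∨ m ∨ s(k, q, q)
  Merge nested applications:  s(k, k, q) ∨ p ∨ m ∨ s(k, q, q)
  Sort arguments:  m ∨ p ∨ s(k, k, q) ∨ s(k, q, q)
  Reassemble:  r(k ∨ m ∨ q ∨ r(k, m, p) ∨ s(m, p, p), m ∨ p ∨ s(k, k, q) ∨ s(k, q, q), s(s(k, m, p), r(p, k, q), k ∨ k ∨ k ∨ k))
Right:  r(((m ∨ r(k, m, p)) ∨ q) ∨ (k ∨ s(m, p, p)), (p ∨ (s(k, q, q) ∨ m)) ∨ s(k, k, q), s(r(p, k, q), s(k, m, p), k ∨ k ∨ k ∨ k))
  Focus inside:  ((m ∨ r(k, m, p)) ∨ q) ∨ (k ∨ s(m, p, p))
  Un-nest:  m ∨ r(k, m, p) ∨ q ∨ k ∨ s(m, p, p)
  Sort:  k ∨ m ∨ q ∨ r(k, m, p) ∨ s(m, p, p)
  Reassemble:  r(k ∨ m ∨ q ∨ r(k, m, p) ∨ s(m, p, p), m ∨ p ∨ s(k, k, q) ∨ s(k, q, q), s(r(p, k, q), s(k, m, p), k ∨ k ∨ k ∨ k))

Answer: no — r(k ∨ m ∨ q ∨ r(k, m, p) ∨ s(m, p, p), m ∨ p ∨ s(k, k, q) ∨ s(k, q, q), s(s(k, m, p), r(p, k, q), k ∨ k ∨ k ∨ k)) vs r(k ∨ m ∨ q ∨ r(k, m, p) ∨ s(m, p, p), m ∨ p ∨ s(k, k, q) ∨ s(k, q, q), s(r(p, k, q), s(k, m, p), k ∨ k ∨ k ∨ k))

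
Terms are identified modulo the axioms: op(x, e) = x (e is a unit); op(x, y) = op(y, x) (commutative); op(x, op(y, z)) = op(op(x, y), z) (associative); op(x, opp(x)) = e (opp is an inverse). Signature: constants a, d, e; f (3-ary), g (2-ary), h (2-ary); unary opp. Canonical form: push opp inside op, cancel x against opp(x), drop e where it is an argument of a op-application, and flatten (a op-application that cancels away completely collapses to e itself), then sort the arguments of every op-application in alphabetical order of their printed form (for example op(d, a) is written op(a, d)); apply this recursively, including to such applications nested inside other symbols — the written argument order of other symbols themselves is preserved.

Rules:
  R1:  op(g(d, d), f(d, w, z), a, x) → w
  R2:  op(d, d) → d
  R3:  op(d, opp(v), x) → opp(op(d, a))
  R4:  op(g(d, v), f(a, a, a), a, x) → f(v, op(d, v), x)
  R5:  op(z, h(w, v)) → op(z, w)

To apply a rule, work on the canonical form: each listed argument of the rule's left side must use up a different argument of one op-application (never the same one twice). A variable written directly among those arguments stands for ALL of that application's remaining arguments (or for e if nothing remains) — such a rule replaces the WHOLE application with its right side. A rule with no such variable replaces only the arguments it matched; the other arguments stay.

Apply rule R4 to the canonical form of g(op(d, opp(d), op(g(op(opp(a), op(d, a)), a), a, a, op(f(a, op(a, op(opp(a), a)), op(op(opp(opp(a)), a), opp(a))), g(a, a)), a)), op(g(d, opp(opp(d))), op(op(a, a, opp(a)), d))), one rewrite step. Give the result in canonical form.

Canonical form:  g(op(a, a, a, f(a, a, a), g(a, a), g(d, a)), op(a, d, g(d, d)))
R4 matches:  uses a, f(a, a, a), g(d, a);  v := a, x := op(a, a, g(a, a))
The extension variable absorbs all remaining arguments, so the whole application is rewritten.
Result:  g(f(a, op(a, d), op(a, a, g(a, a))), op(a, d, g(d, d)))

Answer: g(f(a, op(a, d), op(a, a, g(a, a))), op(a, d, g(d, d)))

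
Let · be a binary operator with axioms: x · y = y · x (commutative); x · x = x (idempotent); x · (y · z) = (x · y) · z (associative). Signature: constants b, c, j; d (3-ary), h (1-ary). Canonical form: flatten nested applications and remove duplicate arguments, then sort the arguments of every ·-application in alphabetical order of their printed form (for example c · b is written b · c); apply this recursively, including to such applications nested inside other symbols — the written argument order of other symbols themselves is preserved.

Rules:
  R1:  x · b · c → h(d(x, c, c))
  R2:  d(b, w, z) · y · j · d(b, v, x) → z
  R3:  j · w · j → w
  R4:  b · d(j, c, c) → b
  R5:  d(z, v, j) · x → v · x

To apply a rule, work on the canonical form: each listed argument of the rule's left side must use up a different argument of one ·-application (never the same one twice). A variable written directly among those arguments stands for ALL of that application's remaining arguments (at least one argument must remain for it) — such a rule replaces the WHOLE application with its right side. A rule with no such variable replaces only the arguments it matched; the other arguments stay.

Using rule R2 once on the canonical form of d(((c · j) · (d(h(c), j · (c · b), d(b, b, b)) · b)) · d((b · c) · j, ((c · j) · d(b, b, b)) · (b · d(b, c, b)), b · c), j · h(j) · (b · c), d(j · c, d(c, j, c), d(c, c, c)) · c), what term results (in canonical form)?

Answer: d(b · c · d(b · c · j, b, b · c) · d(h(c), b · c · j, d(b, b, b)) · j, b · c · h(j) · j, c · d(c · j, d(c, j, c), d(c, c, c)))

Derivation:
Canonical form:  d(b · c · d(b · c · j, b · c · d(b, b, b) · d(b, c, b) · j, b · c) · d(h(c), b · c · j, d(b, b, b)) · j, b · c · h(j) · j, c · d(c · j, d(c, j, c), d(c, c, c)))
Apply R2:  consuming d(b, b, b), d(b, c, b), j;  v := c, w := b, x := b, y := b · c, z := b
The variable takes the whole remainder — replace the entire application.
New term:  d(b · c · d(b · c · j, b, b · c) · d(h(c), b · c · j, d(b, b, b)) · j, b · c · h(j) · j, c · d(c · j, d(c, j, c), d(c, c, c)))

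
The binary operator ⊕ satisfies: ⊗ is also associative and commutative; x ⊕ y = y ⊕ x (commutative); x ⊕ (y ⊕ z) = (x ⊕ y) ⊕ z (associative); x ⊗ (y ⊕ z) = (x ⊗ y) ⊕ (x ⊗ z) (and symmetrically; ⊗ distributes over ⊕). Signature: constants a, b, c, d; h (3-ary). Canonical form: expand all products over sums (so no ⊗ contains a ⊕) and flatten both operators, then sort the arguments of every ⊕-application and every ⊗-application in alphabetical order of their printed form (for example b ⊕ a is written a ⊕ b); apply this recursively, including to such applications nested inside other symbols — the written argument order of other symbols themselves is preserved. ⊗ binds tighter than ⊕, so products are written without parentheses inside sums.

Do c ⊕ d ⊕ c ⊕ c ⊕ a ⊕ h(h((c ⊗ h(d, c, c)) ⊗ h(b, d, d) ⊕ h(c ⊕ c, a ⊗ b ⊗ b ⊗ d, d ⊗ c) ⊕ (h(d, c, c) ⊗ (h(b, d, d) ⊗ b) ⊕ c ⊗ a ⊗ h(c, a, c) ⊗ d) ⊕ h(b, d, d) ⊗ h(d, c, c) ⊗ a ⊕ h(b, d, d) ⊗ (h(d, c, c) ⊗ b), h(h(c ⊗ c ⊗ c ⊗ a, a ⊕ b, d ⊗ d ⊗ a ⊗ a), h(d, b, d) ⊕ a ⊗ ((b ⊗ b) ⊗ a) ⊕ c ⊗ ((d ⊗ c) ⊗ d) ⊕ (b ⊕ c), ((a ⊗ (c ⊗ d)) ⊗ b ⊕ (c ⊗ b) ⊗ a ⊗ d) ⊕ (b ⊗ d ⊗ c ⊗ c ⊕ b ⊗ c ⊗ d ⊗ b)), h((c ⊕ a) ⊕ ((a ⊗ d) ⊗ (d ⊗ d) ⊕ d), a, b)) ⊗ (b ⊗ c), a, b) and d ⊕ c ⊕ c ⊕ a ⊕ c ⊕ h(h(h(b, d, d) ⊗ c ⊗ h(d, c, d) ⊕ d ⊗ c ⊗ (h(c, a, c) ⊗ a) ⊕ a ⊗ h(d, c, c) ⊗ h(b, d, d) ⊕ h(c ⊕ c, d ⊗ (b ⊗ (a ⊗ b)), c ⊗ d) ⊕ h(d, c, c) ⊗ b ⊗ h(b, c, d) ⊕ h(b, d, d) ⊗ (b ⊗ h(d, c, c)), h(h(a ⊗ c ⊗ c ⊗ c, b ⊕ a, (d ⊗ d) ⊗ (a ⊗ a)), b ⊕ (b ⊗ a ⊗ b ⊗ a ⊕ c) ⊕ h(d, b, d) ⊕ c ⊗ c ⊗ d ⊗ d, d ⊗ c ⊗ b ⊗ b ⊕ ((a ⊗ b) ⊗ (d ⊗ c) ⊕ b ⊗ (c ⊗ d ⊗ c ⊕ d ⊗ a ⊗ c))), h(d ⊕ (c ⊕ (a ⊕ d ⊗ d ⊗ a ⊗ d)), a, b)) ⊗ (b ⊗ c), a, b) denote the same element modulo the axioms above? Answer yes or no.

Left:  c ⊕ d ⊕ c ⊕ c ⊕ a ⊕ h(h((c ⊗ h(d, c, c)) ⊗ h(b, d, d) ⊕ h(c ⊕ c, a ⊗ b ⊗ b ⊗ d, d ⊗ c) ⊕ (h(d, c, c) ⊗ (h(b, d, d) ⊗ b) ⊕ c ⊗ a ⊗ h(c, a, c) ⊗ d) ⊕ h(b, d, d) ⊗ h(d, c, c) ⊗ a ⊕ h(b, d, d) ⊗ (h(d, c, c) ⊗ b), h(h(c ⊗ c ⊗ c ⊗ a, a ⊕ b, d ⊗ d ⊗ a ⊗ a), h(d, b, d) ⊕ a ⊗ ((b ⊗ b) ⊗ a) ⊕ c ⊗ ((d ⊗ c) ⊗ d) ⊕ (b ⊕ c), ((a ⊗ (c ⊗ d)) ⊗ b ⊕ (c ⊗ b) ⊗ a ⊗ d) ⊕ (b ⊗ d ⊗ c ⊗ c ⊕ b ⊗ c ⊗ d ⊗ b)), h((c ⊕ a) ⊕ ((a ⊗ d) ⊗ (d ⊗ d) ⊕ d), a, b)) ⊗ (b ⊗ c), a, b)
  Flatten:  c ⊕ d ⊕ c ⊕ c ⊕ a ⊕ h(b ⊗ c ⊗ h(a ⊗ c ⊗ d ⊗ h(c, a, c) ⊕ a ⊗ h(b, d, d) ⊗ h(d, c, c) ⊕ b ⊗ h(b, d, d) ⊗ h(d, c, c) ⊕ b ⊗ h(b, d, d) ⊗ h(d, c, c) ⊕ c ⊗ h(b, d, d) ⊗ h(d, c, c) ⊕ h(c ⊕ c, a ⊗ b ⊗ b ⊗ d, c ⊗ d), h(h(a ⊗ c ⊗ c ⊗ c, a ⊕ b, a ⊗ a ⊗ d ⊗ d), a ⊗ a ⊗ b ⊗ b ⊕ b ⊕ c ⊕ c ⊗ c ⊗ d ⊗ d ⊕ h(d, b, d), a ⊗ b ⊗ c ⊗ d ⊕ a ⊗ b ⊗ c ⊗ d ⊕ b ⊗ b ⊗ c ⊗ d ⊕ b ⊗ c ⊗ c ⊗ d), h(a ⊕ a ⊗ d ⊗ d ⊗ d ⊕ c ⊕ d, a, b)), a, b)
  Order the arguments:  a ⊕ c ⊕ c ⊕ c ⊕ d ⊕ h(b ⊗ c ⊗ h(a ⊗ c ⊗ d ⊗ h(c, a, c) ⊕ a ⊗ h(b, d, d) ⊗ h(d, c, c) ⊕ b ⊗ h(b, d, d) ⊗ h(d, c, c) ⊕ b ⊗ h(b, d, d) ⊗ h(d, c, c) ⊕ c ⊗ h(b, d, d) ⊗ h(d, c, c) ⊕ h(c ⊕ c, a ⊗ b ⊗ b ⊗ d, c ⊗ d), h(h(a ⊗ c ⊗ c ⊗ c, a ⊕ b, a ⊗ a ⊗ d ⊗ d), a ⊗ a ⊗ b ⊗ b ⊕ b ⊕ c ⊕ c ⊗ c ⊗ d ⊗ d ⊕ h(d, b, d), a ⊗ b ⊗ c ⊗ d ⊕ a ⊗ b ⊗ c ⊗ d ⊕ b ⊗ b ⊗ c ⊗ d ⊕ b ⊗ c ⊗ c ⊗ d), h(a ⊕ a ⊗ d ⊗ d ⊗ d ⊕ c ⊕ d, a, b)), a, b)
Right:  d ⊕ c ⊕ c ⊕ a ⊕ c ⊕ h(h(h(b, d, d) ⊗ c ⊗ h(d, c, d) ⊕ d ⊗ c ⊗ (h(c, a, c) ⊗ a) ⊕ a ⊗ h(d, c, c) ⊗ h(b, d, d) ⊕ h(c ⊕ c, d ⊗ (b ⊗ (a ⊗ b)), c ⊗ d) ⊕ h(d, c, c) ⊗ b ⊗ h(b, c, d) ⊕ h(b, d, d) ⊗ (b ⊗ h(d, c, c)), h(h(a ⊗ c ⊗ c ⊗ c, b ⊕ a, (d ⊗ d) ⊗ (a ⊗ a)), b ⊕ (b ⊗ a ⊗ b ⊗ a ⊕ c) ⊕ h(d, b, d) ⊕ c ⊗ c ⊗ d ⊗ d, d ⊗ c ⊗ b ⊗ b ⊕ ((a ⊗ b) ⊗ (d ⊗ c) ⊕ b ⊗ (c ⊗ d ⊗ c ⊕ d ⊗ a ⊗ c))), h(d ⊕ (c ⊕ (a ⊕ d ⊗ d ⊗ a ⊗ d)), a, b)) ⊗ (b ⊗ c), a, b)
  Expand:  d ⊕ c ⊕ c ⊕ a ⊕ c ⊕ h(b ⊗ c ⊗ h(a ⊗ c ⊗ d ⊗ h(c, a, c) ⊕ a ⊗ h(b, d, d) ⊗ h(d, c, c) ⊕ b ⊗ h(b, c, d) ⊗ h(d, c, c) ⊕ b ⊗ h(b, d, d) ⊗ h(d, c, c) ⊕ c ⊗ h(b, d, d) ⊗ h(d, c, d) ⊕ h(c ⊕ c, a ⊗ b ⊗ b ⊗ d, c ⊗ d), h(h(a ⊗ c ⊗ c ⊗ c, a ⊕ b, a ⊗ a ⊗ d ⊗ d), a ⊗ a ⊗ b ⊗ b ⊕ b ⊕ c ⊕ c ⊗ c ⊗ d ⊗ d ⊕ h(d, b, d), a ⊗ b ⊗ c ⊗ d ⊕ a ⊗ b ⊗ c ⊗ d ⊕ b ⊗ b ⊗ c ⊗ d ⊕ b ⊗ c ⊗ c ⊗ d), h(a ⊕ a ⊗ d ⊗ d ⊗ d ⊕ c ⊕ d, a, b)), a, b)
  Sort arguments:  a ⊕ c ⊕ c ⊕ c ⊕ d ⊕ h(b ⊗ c ⊗ h(a ⊗ c ⊗ d ⊗ h(c, a, c) ⊕ a ⊗ h(b, d, d) ⊗ h(d, c, c) ⊕ b ⊗ h(b, c, d) ⊗ h(d, c, c) ⊕ b ⊗ h(b, d, d) ⊗ h(d, c, c) ⊕ c ⊗ h(b, d, d) ⊗ h(d, c, d) ⊕ h(c ⊕ c, a ⊗ b ⊗ b ⊗ d, c ⊗ d), h(h(a ⊗ c ⊗ c ⊗ c, a ⊕ b, a ⊗ a ⊗ d ⊗ d), a ⊗ a ⊗ b ⊗ b ⊕ b ⊕ c ⊕ c ⊗ c ⊗ d ⊗ d ⊕ h(d, b, d), a ⊗ b ⊗ c ⊗ d ⊕ a ⊗ b ⊗ c ⊗ d ⊕ b ⊗ b ⊗ c ⊗ d ⊕ b ⊗ c ⊗ c ⊗ d), h(a ⊕ a ⊗ d ⊗ d ⊗ d ⊕ c ⊕ d, a, b)), a, b)

Answer: no — a ⊕ c ⊕ c ⊕ c ⊕ d ⊕ h(b ⊗ c ⊗ h(a ⊗ c ⊗ d ⊗ h(c, a, c) ⊕ a ⊗ h(b, d, d) ⊗ h(d, c, c) ⊕ b ⊗ h(b, d, d) ⊗ h(d, c, c) ⊕ b ⊗ h(b, d, d) ⊗ h(d, c, c) ⊕ c ⊗ h(b, d, d) ⊗ h(d, c, c) ⊕ h(c ⊕ c, a ⊗ b ⊗ b ⊗ d, c ⊗ d), h(h(a ⊗ c ⊗ c ⊗ c, a ⊕ b, a ⊗ a ⊗ d ⊗ d), a ⊗ a ⊗ b ⊗ b ⊕ b ⊕ c ⊕ c ⊗ c ⊗ d ⊗ d ⊕ h(d, b, d), a ⊗ b ⊗ c ⊗ d ⊕ a ⊗ b ⊗ c ⊗ d ⊕ b ⊗ b ⊗ c ⊗ d ⊕ b ⊗ c ⊗ c ⊗ d), h(a ⊕ a ⊗ d ⊗ d ⊗ d ⊕ c ⊕ d, a, b)), a, b) vs a ⊕ c ⊕ c ⊕ c ⊕ d ⊕ h(b ⊗ c ⊗ h(a ⊗ c ⊗ d ⊗ h(c, a, c) ⊕ a ⊗ h(b, d, d) ⊗ h(d, c, c) ⊕ b ⊗ h(b, c, d) ⊗ h(d, c, c) ⊕ b ⊗ h(b, d, d) ⊗ h(d, c, c) ⊕ c ⊗ h(b, d, d) ⊗ h(d, c, d) ⊕ h(c ⊕ c, a ⊗ b ⊗ b ⊗ d, c ⊗ d), h(h(a ⊗ c ⊗ c ⊗ c, a ⊕ b, a ⊗ a ⊗ d ⊗ d), a ⊗ a ⊗ b ⊗ b ⊕ b ⊕ c ⊕ c ⊗ c ⊗ d ⊗ d ⊕ h(d, b, d), a ⊗ b ⊗ c ⊗ d ⊕ a ⊗ b ⊗ c ⊗ d ⊕ b ⊗ b ⊗ c ⊗ d ⊕ b ⊗ c ⊗ c ⊗ d), h(a ⊕ a ⊗ d ⊗ d ⊗ d ⊕ c ⊕ d, a, b)), a, b)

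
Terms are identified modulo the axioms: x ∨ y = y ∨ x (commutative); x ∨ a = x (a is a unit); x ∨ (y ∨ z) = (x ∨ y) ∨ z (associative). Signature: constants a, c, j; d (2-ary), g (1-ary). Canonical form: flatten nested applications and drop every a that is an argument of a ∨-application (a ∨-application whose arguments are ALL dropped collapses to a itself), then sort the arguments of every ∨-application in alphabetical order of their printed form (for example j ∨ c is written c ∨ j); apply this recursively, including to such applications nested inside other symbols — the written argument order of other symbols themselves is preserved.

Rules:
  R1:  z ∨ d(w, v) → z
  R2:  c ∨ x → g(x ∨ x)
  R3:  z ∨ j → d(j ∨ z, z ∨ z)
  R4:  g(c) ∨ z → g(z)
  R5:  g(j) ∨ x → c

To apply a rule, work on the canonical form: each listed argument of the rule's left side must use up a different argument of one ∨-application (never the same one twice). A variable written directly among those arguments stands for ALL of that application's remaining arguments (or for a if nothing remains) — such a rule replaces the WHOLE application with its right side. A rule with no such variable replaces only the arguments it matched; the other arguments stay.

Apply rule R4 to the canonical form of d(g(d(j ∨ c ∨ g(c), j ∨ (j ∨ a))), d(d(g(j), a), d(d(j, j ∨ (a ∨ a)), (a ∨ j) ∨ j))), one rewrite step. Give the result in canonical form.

Answer: d(g(d(g(c ∨ j), j ∨ j)), d(d(g(j), a), d(d(j, j), j ∨ j)))

Derivation:
Canonical form:  d(g(d(c ∨ g(c) ∨ j, j ∨ j)), d(d(g(j), a), d(d(j, j), j ∨ j)))
Match R4:  consume g(c);  z := c ∨ j
The extension variable absorbs all remaining arguments, so the whole application is rewritten.
Result:  d(g(d(g(c ∨ j), j ∨ j)), d(d(g(j), a), d(d(j, j), j ∨ j)))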